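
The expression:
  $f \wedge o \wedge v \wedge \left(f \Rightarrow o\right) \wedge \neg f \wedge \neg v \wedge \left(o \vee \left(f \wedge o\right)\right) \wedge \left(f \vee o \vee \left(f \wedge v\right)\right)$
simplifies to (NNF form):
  $\text{False}$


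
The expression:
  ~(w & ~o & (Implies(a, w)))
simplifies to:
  o | ~w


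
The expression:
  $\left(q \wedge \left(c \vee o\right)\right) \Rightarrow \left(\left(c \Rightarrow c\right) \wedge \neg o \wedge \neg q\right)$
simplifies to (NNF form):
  $\left(\neg c \wedge \neg o\right) \vee \neg q$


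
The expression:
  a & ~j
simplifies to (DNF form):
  a & ~j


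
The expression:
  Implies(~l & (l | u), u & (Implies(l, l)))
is always true.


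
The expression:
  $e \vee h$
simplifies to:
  $e \vee h$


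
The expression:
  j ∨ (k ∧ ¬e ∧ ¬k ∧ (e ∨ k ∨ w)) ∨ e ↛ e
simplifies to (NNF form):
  j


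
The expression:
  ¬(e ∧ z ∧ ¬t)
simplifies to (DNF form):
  t ∨ ¬e ∨ ¬z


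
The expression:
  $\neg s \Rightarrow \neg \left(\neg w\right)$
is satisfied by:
  {s: True, w: True}
  {s: True, w: False}
  {w: True, s: False}


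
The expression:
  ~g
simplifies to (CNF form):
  ~g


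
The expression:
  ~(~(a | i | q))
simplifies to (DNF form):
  a | i | q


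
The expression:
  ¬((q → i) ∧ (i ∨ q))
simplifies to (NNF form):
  ¬i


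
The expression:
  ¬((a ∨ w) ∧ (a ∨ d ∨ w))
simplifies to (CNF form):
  ¬a ∧ ¬w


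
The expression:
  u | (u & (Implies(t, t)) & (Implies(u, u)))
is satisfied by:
  {u: True}


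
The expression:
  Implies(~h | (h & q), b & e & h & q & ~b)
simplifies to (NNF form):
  h & ~q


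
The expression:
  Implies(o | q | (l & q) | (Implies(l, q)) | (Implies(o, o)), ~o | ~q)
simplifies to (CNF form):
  ~o | ~q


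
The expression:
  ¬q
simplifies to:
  ¬q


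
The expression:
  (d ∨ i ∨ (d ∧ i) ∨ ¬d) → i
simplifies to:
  i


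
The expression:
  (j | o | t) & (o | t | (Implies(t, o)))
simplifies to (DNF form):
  j | o | t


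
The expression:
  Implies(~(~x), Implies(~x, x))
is always true.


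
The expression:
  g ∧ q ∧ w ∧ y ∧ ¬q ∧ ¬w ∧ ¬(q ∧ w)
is never true.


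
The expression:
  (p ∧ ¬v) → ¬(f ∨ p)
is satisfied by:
  {v: True, p: False}
  {p: False, v: False}
  {p: True, v: True}


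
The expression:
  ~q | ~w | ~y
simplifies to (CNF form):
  ~q | ~w | ~y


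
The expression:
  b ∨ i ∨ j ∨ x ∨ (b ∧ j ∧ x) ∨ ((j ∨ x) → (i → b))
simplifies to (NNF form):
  True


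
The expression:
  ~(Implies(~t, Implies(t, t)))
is never true.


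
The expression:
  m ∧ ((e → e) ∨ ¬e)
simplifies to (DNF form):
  m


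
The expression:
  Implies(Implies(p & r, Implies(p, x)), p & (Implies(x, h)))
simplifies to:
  p & (h | ~x)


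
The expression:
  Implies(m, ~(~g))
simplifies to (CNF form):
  g | ~m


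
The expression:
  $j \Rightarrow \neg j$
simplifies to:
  $\neg j$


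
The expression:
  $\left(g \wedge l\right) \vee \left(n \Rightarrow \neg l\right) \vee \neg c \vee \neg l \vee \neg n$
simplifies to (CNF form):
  $g \vee \neg c \vee \neg l \vee \neg n$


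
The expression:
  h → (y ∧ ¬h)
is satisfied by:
  {h: False}


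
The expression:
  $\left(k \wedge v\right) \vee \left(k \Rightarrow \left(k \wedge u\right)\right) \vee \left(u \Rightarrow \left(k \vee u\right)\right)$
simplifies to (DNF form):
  $\text{True}$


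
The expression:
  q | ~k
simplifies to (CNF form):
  q | ~k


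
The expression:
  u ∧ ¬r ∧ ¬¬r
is never true.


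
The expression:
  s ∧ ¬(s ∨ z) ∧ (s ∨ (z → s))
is never true.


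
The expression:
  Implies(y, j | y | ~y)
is always true.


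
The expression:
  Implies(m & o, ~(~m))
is always true.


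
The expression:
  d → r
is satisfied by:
  {r: True, d: False}
  {d: False, r: False}
  {d: True, r: True}


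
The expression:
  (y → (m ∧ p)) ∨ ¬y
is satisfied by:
  {m: True, p: True, y: False}
  {m: True, p: False, y: False}
  {p: True, m: False, y: False}
  {m: False, p: False, y: False}
  {y: True, m: True, p: True}


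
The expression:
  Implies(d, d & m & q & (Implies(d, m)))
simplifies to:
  ~d | (m & q)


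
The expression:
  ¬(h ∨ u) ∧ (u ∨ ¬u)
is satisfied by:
  {u: False, h: False}


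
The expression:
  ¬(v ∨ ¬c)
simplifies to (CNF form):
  c ∧ ¬v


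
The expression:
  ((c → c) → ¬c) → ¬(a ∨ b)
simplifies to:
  c ∨ (¬a ∧ ¬b)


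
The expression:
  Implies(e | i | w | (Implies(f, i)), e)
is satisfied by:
  {e: True, f: True, w: False, i: False}
  {e: True, w: False, f: False, i: False}
  {i: True, e: True, f: True, w: False}
  {i: True, e: True, w: False, f: False}
  {e: True, f: True, w: True, i: False}
  {e: True, w: True, f: False, i: False}
  {e: True, i: True, w: True, f: True}
  {e: True, i: True, w: True, f: False}
  {f: True, i: False, w: False, e: False}


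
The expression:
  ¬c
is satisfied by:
  {c: False}


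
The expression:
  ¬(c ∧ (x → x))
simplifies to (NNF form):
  ¬c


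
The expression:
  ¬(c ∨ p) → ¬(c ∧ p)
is always true.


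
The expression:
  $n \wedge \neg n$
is never true.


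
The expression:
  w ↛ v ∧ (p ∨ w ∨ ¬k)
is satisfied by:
  {w: True, v: False}


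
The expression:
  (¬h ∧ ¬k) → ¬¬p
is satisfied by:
  {p: True, k: True, h: True}
  {p: True, k: True, h: False}
  {p: True, h: True, k: False}
  {p: True, h: False, k: False}
  {k: True, h: True, p: False}
  {k: True, h: False, p: False}
  {h: True, k: False, p: False}


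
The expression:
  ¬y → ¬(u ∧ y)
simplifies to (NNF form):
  True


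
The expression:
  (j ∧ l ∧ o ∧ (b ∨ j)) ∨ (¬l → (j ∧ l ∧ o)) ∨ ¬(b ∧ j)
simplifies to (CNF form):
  l ∨ ¬b ∨ ¬j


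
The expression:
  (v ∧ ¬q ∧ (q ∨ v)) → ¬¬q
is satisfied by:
  {q: True, v: False}
  {v: False, q: False}
  {v: True, q: True}


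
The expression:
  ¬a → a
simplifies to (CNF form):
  a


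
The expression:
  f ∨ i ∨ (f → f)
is always true.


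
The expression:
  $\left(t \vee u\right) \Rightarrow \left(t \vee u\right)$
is always true.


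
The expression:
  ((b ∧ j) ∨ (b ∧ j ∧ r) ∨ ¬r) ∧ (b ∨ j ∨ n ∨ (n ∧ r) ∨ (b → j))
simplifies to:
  (b ∧ j) ∨ ¬r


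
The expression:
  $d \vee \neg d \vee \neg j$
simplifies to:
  $\text{True}$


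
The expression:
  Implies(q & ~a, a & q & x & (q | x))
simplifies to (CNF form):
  a | ~q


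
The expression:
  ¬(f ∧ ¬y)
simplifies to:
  y ∨ ¬f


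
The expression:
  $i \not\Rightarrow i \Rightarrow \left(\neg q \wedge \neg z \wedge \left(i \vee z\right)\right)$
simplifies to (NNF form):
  $\text{True}$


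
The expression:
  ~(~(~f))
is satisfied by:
  {f: False}


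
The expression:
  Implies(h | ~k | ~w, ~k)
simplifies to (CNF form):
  (w | ~k) & (~h | ~k)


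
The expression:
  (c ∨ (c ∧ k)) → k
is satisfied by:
  {k: True, c: False}
  {c: False, k: False}
  {c: True, k: True}


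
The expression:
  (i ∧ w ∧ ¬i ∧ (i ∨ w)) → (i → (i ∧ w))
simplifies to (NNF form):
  True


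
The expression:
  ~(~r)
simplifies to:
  r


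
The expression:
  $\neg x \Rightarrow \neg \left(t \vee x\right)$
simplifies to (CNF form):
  $x \vee \neg t$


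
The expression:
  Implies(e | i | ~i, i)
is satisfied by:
  {i: True}


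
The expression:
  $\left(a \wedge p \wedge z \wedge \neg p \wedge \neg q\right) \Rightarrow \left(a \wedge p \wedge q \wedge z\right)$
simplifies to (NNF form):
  $\text{True}$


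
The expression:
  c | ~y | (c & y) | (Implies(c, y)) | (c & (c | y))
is always true.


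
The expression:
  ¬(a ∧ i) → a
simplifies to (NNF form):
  a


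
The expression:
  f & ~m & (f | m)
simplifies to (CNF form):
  f & ~m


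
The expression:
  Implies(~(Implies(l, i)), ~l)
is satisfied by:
  {i: True, l: False}
  {l: False, i: False}
  {l: True, i: True}


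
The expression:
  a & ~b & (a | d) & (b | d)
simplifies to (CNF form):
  a & d & ~b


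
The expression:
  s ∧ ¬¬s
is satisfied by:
  {s: True}


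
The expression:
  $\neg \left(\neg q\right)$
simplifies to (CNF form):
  $q$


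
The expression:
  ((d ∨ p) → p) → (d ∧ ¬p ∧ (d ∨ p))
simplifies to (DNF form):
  d ∧ ¬p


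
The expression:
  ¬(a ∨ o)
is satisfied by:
  {o: False, a: False}


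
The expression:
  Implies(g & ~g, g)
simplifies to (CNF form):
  True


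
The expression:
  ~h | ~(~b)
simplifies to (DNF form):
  b | ~h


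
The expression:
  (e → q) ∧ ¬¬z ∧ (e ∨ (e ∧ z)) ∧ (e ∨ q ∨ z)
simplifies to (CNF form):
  e ∧ q ∧ z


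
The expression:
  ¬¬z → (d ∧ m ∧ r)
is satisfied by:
  {r: True, d: True, m: True, z: False}
  {r: True, d: True, m: False, z: False}
  {r: True, m: True, d: False, z: False}
  {r: True, m: False, d: False, z: False}
  {d: True, m: True, r: False, z: False}
  {d: True, r: False, m: False, z: False}
  {d: False, m: True, r: False, z: False}
  {d: False, r: False, m: False, z: False}
  {r: True, z: True, d: True, m: True}


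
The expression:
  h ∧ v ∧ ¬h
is never true.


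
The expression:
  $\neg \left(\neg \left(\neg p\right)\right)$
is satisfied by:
  {p: False}


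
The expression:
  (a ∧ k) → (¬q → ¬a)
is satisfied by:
  {q: True, k: False, a: False}
  {k: False, a: False, q: False}
  {a: True, q: True, k: False}
  {a: True, k: False, q: False}
  {q: True, k: True, a: False}
  {k: True, q: False, a: False}
  {a: True, k: True, q: True}


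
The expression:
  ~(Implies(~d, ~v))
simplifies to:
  v & ~d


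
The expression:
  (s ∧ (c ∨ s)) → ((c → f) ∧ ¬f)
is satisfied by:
  {c: False, s: False, f: False}
  {f: True, c: False, s: False}
  {c: True, f: False, s: False}
  {f: True, c: True, s: False}
  {s: True, f: False, c: False}


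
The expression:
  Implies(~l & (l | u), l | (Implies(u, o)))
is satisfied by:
  {o: True, l: True, u: False}
  {o: True, u: False, l: False}
  {l: True, u: False, o: False}
  {l: False, u: False, o: False}
  {o: True, l: True, u: True}
  {o: True, u: True, l: False}
  {l: True, u: True, o: False}


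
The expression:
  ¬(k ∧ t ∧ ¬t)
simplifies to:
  True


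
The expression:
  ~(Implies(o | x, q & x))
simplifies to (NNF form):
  (o & ~x) | (x & ~q)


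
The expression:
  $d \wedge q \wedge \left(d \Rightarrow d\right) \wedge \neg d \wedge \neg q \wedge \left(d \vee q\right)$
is never true.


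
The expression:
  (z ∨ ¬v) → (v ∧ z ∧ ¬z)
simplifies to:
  v ∧ ¬z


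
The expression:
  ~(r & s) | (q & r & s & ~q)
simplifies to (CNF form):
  ~r | ~s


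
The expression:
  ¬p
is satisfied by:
  {p: False}


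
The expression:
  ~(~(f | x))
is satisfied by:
  {x: True, f: True}
  {x: True, f: False}
  {f: True, x: False}


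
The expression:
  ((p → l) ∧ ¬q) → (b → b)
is always true.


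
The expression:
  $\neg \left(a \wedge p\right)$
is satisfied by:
  {p: False, a: False}
  {a: True, p: False}
  {p: True, a: False}


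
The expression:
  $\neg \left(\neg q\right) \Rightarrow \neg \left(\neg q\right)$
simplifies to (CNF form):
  $\text{True}$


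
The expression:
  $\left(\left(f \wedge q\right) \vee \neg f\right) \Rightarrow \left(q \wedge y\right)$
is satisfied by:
  {y: True, f: True, q: False}
  {f: True, q: False, y: False}
  {y: True, q: True, f: True}
  {y: True, q: True, f: False}


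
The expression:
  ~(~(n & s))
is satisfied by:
  {s: True, n: True}


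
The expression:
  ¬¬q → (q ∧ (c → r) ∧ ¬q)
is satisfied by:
  {q: False}


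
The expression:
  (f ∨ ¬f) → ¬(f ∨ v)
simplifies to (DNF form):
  ¬f ∧ ¬v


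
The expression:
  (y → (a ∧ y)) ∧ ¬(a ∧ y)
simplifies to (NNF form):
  ¬y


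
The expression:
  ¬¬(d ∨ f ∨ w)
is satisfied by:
  {d: True, w: True, f: True}
  {d: True, w: True, f: False}
  {d: True, f: True, w: False}
  {d: True, f: False, w: False}
  {w: True, f: True, d: False}
  {w: True, f: False, d: False}
  {f: True, w: False, d: False}


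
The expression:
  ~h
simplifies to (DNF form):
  ~h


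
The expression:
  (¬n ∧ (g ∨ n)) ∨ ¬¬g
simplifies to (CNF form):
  g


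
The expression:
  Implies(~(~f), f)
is always true.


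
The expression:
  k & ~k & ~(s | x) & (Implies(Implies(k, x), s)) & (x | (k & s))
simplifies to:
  False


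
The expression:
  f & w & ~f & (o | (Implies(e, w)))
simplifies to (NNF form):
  False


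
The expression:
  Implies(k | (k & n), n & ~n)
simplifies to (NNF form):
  ~k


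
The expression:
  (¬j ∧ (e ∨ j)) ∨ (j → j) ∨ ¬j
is always true.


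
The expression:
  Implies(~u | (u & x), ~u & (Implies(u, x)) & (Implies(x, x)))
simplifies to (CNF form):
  ~u | ~x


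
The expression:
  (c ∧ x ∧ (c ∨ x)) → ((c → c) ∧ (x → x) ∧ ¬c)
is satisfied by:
  {c: False, x: False}
  {x: True, c: False}
  {c: True, x: False}


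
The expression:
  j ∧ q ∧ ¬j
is never true.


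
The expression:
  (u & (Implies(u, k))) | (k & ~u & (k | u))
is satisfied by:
  {k: True}


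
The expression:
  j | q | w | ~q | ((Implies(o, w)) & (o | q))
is always true.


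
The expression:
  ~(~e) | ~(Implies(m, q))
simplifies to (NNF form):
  e | (m & ~q)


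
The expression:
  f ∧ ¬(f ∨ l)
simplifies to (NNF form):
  False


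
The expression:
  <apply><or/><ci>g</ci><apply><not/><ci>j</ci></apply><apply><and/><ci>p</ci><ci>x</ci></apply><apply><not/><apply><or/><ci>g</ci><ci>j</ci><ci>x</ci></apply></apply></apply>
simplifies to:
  <apply><or/><ci>g</ci><apply><not/><ci>j</ci></apply><apply><and/><ci>p</ci><ci>x</ci></apply></apply>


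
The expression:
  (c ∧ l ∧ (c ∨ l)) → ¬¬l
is always true.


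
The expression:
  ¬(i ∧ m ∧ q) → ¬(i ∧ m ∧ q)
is always true.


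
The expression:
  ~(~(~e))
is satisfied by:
  {e: False}


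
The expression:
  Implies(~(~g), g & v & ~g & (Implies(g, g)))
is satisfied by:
  {g: False}


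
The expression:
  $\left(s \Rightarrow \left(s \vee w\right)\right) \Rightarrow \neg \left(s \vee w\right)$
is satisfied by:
  {w: False, s: False}


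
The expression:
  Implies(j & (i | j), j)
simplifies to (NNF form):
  True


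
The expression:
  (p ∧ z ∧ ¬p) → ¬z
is always true.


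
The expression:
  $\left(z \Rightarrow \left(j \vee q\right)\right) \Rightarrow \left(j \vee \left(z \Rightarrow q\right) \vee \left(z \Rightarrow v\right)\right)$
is always true.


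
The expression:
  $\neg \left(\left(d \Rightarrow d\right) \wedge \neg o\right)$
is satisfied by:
  {o: True}


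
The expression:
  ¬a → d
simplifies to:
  a ∨ d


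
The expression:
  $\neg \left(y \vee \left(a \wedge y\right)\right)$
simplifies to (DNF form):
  $\neg y$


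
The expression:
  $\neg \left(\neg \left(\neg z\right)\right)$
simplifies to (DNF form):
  $\neg z$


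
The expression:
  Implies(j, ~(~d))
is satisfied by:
  {d: True, j: False}
  {j: False, d: False}
  {j: True, d: True}


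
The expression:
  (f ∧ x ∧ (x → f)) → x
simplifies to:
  True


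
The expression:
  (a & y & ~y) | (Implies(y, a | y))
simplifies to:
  True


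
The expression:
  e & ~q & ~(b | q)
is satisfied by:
  {e: True, q: False, b: False}


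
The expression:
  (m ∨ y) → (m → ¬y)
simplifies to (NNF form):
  ¬m ∨ ¬y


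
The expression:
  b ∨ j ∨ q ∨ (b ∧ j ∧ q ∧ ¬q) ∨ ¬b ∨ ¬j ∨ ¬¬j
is always true.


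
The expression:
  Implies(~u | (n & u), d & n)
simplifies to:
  (d & n) | (u & ~n)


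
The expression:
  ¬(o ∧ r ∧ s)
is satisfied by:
  {s: False, o: False, r: False}
  {r: True, s: False, o: False}
  {o: True, s: False, r: False}
  {r: True, o: True, s: False}
  {s: True, r: False, o: False}
  {r: True, s: True, o: False}
  {o: True, s: True, r: False}


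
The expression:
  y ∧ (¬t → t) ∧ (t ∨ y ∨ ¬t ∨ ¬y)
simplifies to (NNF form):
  t ∧ y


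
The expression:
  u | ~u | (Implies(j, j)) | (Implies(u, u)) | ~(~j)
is always true.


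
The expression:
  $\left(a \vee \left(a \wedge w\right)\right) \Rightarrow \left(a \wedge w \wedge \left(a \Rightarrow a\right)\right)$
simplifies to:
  $w \vee \neg a$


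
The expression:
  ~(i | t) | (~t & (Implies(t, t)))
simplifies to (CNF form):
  ~t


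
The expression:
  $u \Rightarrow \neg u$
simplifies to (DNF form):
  $\neg u$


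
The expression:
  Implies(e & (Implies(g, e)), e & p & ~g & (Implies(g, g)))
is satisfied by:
  {p: True, g: False, e: False}
  {g: False, e: False, p: False}
  {p: True, g: True, e: False}
  {g: True, p: False, e: False}
  {e: True, p: True, g: False}


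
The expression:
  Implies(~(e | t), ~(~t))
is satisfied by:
  {t: True, e: True}
  {t: True, e: False}
  {e: True, t: False}


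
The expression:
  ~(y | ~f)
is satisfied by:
  {f: True, y: False}


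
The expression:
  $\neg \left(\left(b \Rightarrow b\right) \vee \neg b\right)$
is never true.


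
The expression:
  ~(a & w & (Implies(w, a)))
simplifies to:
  ~a | ~w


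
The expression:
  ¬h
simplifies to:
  ¬h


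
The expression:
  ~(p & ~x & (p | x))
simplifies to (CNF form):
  x | ~p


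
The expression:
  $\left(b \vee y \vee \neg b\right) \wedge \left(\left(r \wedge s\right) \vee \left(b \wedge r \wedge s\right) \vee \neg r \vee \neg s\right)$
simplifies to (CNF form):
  $\text{True}$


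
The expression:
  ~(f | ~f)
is never true.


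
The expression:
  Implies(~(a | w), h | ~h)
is always true.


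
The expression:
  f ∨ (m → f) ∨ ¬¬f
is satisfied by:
  {f: True, m: False}
  {m: False, f: False}
  {m: True, f: True}


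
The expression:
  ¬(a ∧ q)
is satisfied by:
  {q: False, a: False}
  {a: True, q: False}
  {q: True, a: False}


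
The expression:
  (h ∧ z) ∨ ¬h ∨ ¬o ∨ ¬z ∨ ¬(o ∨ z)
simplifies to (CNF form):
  True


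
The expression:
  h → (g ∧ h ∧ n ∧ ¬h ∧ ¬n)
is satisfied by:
  {h: False}


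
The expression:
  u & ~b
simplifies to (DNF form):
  u & ~b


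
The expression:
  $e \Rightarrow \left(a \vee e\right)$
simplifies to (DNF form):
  $\text{True}$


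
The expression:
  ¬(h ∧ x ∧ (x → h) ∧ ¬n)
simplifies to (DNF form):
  n ∨ ¬h ∨ ¬x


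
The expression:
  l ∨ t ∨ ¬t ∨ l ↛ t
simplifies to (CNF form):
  True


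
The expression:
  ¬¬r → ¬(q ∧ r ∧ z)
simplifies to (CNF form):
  ¬q ∨ ¬r ∨ ¬z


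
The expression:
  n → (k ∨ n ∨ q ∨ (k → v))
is always true.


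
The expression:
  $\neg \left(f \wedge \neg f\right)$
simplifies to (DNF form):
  $\text{True}$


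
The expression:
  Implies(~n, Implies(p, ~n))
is always true.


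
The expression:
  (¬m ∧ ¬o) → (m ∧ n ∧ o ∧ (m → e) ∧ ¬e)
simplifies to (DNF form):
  m ∨ o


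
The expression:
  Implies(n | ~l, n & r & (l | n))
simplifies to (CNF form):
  (l | n) & (l | r) & (n | ~n) & (r | ~n)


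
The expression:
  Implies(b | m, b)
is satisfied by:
  {b: True, m: False}
  {m: False, b: False}
  {m: True, b: True}


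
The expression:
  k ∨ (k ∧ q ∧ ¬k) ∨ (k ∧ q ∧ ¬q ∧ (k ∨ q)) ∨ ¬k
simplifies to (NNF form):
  True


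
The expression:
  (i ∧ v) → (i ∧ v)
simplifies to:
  True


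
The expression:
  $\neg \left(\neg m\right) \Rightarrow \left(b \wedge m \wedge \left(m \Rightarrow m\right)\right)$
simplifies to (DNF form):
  $b \vee \neg m$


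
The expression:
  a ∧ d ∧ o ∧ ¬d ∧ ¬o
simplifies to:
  False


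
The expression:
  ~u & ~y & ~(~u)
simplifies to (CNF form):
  False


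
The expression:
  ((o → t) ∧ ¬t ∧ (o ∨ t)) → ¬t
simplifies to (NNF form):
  True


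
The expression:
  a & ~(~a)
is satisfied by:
  {a: True}


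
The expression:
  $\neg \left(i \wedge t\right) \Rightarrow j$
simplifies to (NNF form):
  $j \vee \left(i \wedge t\right)$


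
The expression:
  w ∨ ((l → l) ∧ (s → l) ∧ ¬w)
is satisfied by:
  {l: True, w: True, s: False}
  {l: True, s: False, w: False}
  {w: True, s: False, l: False}
  {w: False, s: False, l: False}
  {l: True, w: True, s: True}
  {l: True, s: True, w: False}
  {w: True, s: True, l: False}


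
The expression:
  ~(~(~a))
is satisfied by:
  {a: False}


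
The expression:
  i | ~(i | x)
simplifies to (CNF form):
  i | ~x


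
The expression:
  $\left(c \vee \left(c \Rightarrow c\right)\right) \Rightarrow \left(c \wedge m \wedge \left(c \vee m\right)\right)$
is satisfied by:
  {c: True, m: True}


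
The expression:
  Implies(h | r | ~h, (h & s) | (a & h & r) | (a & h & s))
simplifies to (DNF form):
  (h & s) | (a & h & r) | (a & h & s) | (h & r & s)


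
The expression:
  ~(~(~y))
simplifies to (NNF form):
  ~y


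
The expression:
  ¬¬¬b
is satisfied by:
  {b: False}


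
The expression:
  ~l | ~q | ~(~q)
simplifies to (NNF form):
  True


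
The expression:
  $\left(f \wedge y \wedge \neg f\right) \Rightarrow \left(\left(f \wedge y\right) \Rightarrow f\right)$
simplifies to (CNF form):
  $\text{True}$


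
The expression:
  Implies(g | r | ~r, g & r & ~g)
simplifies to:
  False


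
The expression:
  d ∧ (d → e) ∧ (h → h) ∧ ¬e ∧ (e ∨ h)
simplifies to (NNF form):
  False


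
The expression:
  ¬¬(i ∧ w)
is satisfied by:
  {i: True, w: True}


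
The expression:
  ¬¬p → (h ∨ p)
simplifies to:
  True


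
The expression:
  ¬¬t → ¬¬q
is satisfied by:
  {q: True, t: False}
  {t: False, q: False}
  {t: True, q: True}


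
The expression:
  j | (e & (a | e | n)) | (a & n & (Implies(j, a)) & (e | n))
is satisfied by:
  {n: True, e: True, j: True, a: True}
  {n: True, e: True, j: True, a: False}
  {e: True, j: True, a: True, n: False}
  {e: True, j: True, a: False, n: False}
  {n: True, e: True, a: True, j: False}
  {n: True, e: True, a: False, j: False}
  {e: True, a: True, j: False, n: False}
  {e: True, a: False, j: False, n: False}
  {n: True, j: True, a: True, e: False}
  {n: True, j: True, a: False, e: False}
  {j: True, a: True, e: False, n: False}
  {j: True, e: False, a: False, n: False}
  {n: True, a: True, e: False, j: False}


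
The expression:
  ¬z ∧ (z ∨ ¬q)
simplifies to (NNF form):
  ¬q ∧ ¬z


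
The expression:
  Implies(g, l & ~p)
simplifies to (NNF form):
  ~g | (l & ~p)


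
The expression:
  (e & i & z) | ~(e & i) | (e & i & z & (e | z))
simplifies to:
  z | ~e | ~i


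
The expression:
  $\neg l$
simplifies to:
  $\neg l$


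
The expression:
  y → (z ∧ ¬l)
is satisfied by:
  {z: True, l: False, y: False}
  {l: False, y: False, z: False}
  {z: True, l: True, y: False}
  {l: True, z: False, y: False}
  {y: True, z: True, l: False}


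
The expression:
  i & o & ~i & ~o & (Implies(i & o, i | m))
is never true.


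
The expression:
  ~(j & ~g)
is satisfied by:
  {g: True, j: False}
  {j: False, g: False}
  {j: True, g: True}


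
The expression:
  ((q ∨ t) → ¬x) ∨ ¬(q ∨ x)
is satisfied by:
  {q: False, x: False, t: False}
  {t: True, q: False, x: False}
  {q: True, t: False, x: False}
  {t: True, q: True, x: False}
  {x: True, t: False, q: False}


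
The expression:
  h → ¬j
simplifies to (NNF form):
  ¬h ∨ ¬j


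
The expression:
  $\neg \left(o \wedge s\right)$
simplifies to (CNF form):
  $\neg o \vee \neg s$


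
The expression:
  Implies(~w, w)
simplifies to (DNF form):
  w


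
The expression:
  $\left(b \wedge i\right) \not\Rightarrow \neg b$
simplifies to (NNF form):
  $b \wedge i$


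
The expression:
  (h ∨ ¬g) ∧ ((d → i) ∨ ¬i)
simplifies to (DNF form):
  h ∨ ¬g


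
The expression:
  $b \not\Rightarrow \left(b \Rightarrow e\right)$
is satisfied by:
  {b: True, e: False}


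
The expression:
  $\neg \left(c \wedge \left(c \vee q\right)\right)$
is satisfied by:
  {c: False}


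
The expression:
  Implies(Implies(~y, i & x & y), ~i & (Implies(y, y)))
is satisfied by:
  {y: False, i: False}
  {i: True, y: False}
  {y: True, i: False}


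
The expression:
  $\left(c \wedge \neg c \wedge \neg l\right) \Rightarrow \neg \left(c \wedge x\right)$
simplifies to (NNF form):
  $\text{True}$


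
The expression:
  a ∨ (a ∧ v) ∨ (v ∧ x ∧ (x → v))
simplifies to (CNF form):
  (a ∨ v) ∧ (a ∨ x)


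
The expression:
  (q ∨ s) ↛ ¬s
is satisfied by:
  {s: True}


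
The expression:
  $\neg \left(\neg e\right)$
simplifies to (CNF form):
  $e$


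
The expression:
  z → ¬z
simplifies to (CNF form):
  ¬z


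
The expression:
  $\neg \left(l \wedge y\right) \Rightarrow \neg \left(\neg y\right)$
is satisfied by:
  {y: True}


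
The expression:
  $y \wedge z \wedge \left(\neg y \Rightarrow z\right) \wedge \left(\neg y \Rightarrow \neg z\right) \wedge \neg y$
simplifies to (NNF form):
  $\text{False}$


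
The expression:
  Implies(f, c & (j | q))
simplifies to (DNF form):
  ~f | (c & j) | (c & q)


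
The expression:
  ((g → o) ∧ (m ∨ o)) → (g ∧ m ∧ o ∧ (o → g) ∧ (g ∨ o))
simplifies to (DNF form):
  (g ∧ m) ∨ (¬m ∧ ¬o)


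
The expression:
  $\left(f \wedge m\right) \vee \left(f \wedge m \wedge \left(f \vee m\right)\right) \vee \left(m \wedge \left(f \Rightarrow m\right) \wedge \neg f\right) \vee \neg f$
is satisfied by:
  {m: True, f: False}
  {f: False, m: False}
  {f: True, m: True}


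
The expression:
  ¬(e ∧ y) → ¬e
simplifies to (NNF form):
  y ∨ ¬e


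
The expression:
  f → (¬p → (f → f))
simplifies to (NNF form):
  True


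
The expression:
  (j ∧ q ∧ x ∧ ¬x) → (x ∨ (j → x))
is always true.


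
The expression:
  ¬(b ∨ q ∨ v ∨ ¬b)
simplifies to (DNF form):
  False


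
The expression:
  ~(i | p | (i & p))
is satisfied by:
  {i: False, p: False}


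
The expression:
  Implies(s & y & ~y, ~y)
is always true.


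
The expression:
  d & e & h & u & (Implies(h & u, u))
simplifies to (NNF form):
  d & e & h & u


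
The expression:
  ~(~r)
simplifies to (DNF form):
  r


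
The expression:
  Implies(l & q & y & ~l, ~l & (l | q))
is always true.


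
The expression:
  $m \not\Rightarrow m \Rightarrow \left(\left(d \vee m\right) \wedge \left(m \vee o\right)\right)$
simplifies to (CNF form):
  $\text{True}$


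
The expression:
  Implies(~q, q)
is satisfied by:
  {q: True}


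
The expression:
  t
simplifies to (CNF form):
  t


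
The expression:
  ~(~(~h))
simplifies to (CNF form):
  ~h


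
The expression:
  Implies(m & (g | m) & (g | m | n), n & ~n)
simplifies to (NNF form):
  ~m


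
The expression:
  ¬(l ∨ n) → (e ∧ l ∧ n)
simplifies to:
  l ∨ n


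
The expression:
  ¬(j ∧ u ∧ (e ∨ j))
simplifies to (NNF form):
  ¬j ∨ ¬u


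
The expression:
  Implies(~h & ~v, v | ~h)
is always true.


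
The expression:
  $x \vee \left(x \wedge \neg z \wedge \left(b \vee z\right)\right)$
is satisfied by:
  {x: True}


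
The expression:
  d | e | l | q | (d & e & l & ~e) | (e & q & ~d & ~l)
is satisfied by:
  {d: True, q: True, l: True, e: True}
  {d: True, q: True, l: True, e: False}
  {d: True, q: True, e: True, l: False}
  {d: True, q: True, e: False, l: False}
  {d: True, l: True, e: True, q: False}
  {d: True, l: True, e: False, q: False}
  {d: True, l: False, e: True, q: False}
  {d: True, l: False, e: False, q: False}
  {q: True, l: True, e: True, d: False}
  {q: True, l: True, e: False, d: False}
  {q: True, e: True, l: False, d: False}
  {q: True, e: False, l: False, d: False}
  {l: True, e: True, q: False, d: False}
  {l: True, q: False, e: False, d: False}
  {e: True, q: False, l: False, d: False}


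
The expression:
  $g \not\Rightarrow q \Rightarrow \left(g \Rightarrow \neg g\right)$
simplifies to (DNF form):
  $q \vee \neg g$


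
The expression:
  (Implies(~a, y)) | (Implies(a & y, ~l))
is always true.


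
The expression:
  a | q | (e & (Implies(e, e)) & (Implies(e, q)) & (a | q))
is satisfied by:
  {a: True, q: True}
  {a: True, q: False}
  {q: True, a: False}


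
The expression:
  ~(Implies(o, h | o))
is never true.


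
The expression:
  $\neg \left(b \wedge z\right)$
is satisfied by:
  {z: False, b: False}
  {b: True, z: False}
  {z: True, b: False}


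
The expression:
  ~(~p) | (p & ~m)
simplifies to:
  p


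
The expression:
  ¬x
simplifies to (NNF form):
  ¬x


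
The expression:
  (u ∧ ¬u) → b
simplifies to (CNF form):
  True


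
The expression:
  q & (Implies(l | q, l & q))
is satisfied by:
  {q: True, l: True}


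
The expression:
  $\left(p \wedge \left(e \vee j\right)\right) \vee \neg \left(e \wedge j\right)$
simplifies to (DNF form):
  $p \vee \neg e \vee \neg j$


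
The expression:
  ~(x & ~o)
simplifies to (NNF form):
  o | ~x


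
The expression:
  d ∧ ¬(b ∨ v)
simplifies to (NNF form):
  d ∧ ¬b ∧ ¬v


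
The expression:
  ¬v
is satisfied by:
  {v: False}


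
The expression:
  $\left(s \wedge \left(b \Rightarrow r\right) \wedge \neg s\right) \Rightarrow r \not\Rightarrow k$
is always true.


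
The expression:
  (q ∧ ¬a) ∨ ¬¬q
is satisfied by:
  {q: True}


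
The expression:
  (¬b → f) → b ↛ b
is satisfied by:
  {f: False, b: False}


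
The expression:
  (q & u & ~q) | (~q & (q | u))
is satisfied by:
  {u: True, q: False}


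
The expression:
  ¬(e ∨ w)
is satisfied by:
  {e: False, w: False}


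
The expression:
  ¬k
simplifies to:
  ¬k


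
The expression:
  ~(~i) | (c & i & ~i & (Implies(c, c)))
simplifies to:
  i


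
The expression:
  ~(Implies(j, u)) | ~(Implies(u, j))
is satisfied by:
  {u: True, j: False}
  {j: True, u: False}


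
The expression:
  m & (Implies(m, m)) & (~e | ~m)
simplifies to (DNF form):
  m & ~e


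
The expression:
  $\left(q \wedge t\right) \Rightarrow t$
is always true.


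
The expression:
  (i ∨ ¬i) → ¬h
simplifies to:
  ¬h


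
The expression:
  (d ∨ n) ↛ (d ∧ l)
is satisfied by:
  {n: True, l: False, d: False}
  {d: True, n: True, l: False}
  {d: True, n: False, l: False}
  {l: True, n: True, d: False}


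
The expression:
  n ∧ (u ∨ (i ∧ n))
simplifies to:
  n ∧ (i ∨ u)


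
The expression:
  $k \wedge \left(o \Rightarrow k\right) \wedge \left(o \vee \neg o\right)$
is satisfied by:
  {k: True}


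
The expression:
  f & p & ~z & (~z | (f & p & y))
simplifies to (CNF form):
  f & p & ~z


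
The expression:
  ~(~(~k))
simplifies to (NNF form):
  ~k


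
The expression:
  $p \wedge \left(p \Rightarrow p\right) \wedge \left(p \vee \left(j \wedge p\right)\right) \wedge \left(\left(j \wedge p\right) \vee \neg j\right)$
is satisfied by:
  {p: True}


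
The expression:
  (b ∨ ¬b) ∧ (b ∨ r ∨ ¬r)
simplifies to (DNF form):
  True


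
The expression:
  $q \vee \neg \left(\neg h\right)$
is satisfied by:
  {q: True, h: True}
  {q: True, h: False}
  {h: True, q: False}


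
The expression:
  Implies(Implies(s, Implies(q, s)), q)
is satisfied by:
  {q: True}


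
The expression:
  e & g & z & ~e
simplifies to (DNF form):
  False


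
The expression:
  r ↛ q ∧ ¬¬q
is never true.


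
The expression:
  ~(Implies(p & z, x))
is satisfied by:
  {z: True, p: True, x: False}


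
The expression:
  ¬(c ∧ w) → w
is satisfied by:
  {w: True}


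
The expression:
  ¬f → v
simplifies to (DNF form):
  f ∨ v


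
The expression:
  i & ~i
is never true.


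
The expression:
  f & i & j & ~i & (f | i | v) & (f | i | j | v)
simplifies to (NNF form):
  False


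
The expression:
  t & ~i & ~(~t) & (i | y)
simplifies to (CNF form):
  t & y & ~i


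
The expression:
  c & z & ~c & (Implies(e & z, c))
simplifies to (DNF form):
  False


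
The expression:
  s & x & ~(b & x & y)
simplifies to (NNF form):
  s & x & (~b | ~y)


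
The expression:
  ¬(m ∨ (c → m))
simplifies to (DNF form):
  c ∧ ¬m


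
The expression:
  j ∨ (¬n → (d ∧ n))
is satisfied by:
  {n: True, j: True}
  {n: True, j: False}
  {j: True, n: False}


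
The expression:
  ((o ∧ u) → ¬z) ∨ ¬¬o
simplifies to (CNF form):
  True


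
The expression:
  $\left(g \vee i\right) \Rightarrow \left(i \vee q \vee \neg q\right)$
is always true.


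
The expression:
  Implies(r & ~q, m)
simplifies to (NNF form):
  m | q | ~r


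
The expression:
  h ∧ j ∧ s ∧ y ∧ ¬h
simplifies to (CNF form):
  False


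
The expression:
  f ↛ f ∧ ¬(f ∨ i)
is never true.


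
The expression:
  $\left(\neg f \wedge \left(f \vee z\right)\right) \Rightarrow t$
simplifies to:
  $f \vee t \vee \neg z$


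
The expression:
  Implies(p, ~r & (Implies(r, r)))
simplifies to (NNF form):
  ~p | ~r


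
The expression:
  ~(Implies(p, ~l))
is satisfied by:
  {p: True, l: True}


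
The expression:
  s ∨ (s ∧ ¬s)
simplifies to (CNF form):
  s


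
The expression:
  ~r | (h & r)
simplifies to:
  h | ~r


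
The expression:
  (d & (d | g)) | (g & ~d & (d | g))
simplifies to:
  d | g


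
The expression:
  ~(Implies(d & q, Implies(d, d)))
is never true.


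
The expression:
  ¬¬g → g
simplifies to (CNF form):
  True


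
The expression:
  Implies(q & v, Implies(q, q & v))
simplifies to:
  True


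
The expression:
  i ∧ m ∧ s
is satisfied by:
  {m: True, s: True, i: True}


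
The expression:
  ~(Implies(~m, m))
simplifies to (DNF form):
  ~m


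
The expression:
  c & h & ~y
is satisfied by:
  {h: True, c: True, y: False}


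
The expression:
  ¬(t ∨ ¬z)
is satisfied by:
  {z: True, t: False}


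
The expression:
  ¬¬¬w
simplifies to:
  ¬w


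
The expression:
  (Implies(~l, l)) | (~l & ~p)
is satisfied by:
  {l: True, p: False}
  {p: False, l: False}
  {p: True, l: True}


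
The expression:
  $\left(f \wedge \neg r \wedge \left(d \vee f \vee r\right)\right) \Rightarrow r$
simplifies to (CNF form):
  $r \vee \neg f$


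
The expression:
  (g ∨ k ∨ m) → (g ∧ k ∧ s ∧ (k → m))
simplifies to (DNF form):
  (k ∧ m ∧ ¬m) ∨ (k ∧ ¬k ∧ ¬m) ∨ (m ∧ ¬g ∧ ¬m) ∨ (¬g ∧ ¬k ∧ ¬m) ∨ (g ∧ k ∧ m ∧ s) ∨ (g ∧ k ∧ m ∧ ¬m) ∨ (g ∧ k ∧ s ∧ ¬k) ∨ (g ∧ k ∧ ¬k ∧ ¬m) ∨ (g ∧ m ∧ s ∧ ¬g) ∨ (g ∧ m ∧ ¬g ∧ ¬m) ∨ (g ∧ s ∧ ¬g ∧ ¬k) ∨ (g ∧ ¬g ∧ ¬k ∧ ¬m) ∨ (k ∧ m ∧ s ∧ ¬m) ∨ (k ∧ s ∧ ¬k ∧ ¬m) ∨ (m ∧ s ∧ ¬g ∧ ¬m) ∨ (s ∧ ¬g ∧ ¬k ∧ ¬m)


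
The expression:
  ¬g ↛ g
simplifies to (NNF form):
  True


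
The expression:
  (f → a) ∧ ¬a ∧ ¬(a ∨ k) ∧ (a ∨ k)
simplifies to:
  False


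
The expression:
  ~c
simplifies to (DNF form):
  ~c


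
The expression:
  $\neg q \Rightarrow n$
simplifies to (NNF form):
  $n \vee q$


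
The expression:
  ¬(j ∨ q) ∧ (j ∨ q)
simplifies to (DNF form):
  False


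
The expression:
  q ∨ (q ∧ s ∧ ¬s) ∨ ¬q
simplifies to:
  True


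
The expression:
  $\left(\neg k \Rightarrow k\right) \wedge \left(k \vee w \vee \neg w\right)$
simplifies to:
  $k$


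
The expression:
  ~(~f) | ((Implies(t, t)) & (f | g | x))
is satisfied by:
  {x: True, g: True, f: True}
  {x: True, g: True, f: False}
  {x: True, f: True, g: False}
  {x: True, f: False, g: False}
  {g: True, f: True, x: False}
  {g: True, f: False, x: False}
  {f: True, g: False, x: False}


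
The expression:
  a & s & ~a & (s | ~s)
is never true.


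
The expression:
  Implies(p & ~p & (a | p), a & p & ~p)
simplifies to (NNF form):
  True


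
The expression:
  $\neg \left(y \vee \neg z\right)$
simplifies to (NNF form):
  $z \wedge \neg y$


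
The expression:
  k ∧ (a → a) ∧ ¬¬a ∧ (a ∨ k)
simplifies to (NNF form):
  a ∧ k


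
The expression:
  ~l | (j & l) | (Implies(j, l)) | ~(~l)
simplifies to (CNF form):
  True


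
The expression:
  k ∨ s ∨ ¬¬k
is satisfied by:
  {k: True, s: True}
  {k: True, s: False}
  {s: True, k: False}


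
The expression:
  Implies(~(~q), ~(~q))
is always true.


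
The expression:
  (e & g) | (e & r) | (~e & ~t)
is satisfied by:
  {r: True, e: True, g: True, t: False}
  {r: True, e: True, g: False, t: False}
  {e: True, g: True, t: False, r: False}
  {r: True, e: True, t: True, g: True}
  {r: True, e: True, t: True, g: False}
  {e: True, t: True, g: True, r: False}
  {r: True, t: False, g: True, e: False}
  {r: True, t: False, g: False, e: False}
  {g: True, e: False, t: False, r: False}
  {e: False, g: False, t: False, r: False}


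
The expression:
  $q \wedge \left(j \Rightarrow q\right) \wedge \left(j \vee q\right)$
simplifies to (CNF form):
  $q$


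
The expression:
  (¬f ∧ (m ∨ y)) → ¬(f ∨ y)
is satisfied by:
  {f: True, y: False}
  {y: False, f: False}
  {y: True, f: True}


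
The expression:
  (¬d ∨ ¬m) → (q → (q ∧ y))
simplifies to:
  y ∨ (d ∧ m) ∨ ¬q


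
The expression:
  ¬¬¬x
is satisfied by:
  {x: False}


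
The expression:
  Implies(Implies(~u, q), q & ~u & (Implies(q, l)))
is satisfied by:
  {l: True, u: False, q: False}
  {u: False, q: False, l: False}
  {q: True, l: True, u: False}


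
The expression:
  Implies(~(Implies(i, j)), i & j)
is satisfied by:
  {j: True, i: False}
  {i: False, j: False}
  {i: True, j: True}


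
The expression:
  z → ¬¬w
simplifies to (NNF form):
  w ∨ ¬z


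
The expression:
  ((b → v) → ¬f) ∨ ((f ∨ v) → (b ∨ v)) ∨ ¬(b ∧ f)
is always true.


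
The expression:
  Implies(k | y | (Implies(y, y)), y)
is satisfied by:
  {y: True}


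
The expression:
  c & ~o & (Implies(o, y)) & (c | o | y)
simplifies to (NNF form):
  c & ~o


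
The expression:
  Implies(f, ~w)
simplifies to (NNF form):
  ~f | ~w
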